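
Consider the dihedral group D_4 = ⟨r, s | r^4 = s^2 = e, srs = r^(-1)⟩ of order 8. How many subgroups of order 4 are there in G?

|G| = 8 and 4 | 8, so subgroups of order 4 are possible by Lagrange.
The subgroups of order 4 are: {e, r, r^2, r^3}; {e, r^2, s, r^2s}; {e, r^2, rs, r^3s}.
So G has 3 subgroups of order 4.

3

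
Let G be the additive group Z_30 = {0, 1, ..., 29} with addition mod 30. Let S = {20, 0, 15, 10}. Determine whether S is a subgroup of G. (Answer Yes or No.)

No

|S| = 4 does not divide |G| = 30, so by Lagrange S is not a subgroup.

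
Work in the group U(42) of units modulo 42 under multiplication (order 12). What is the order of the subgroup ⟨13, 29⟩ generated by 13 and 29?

|⟨13⟩| = 2 and |⟨29⟩| = 2, so |H| is a multiple of lcm(2, 2) = 2 and divides |G| = 12.
Closing under the operation: H = {1, 13, 29, 41}, so |H| = 4.

4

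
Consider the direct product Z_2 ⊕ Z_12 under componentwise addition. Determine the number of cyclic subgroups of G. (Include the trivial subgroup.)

Each element a generates a cyclic subgroup ⟨a⟩; distinct elements may generate the same one (a cyclic group of order d has φ(d) generators).
Cyclic subgroups by order — order 1: 1; order 2: 3; order 3: 1; order 4: 2; order 6: 3; order 12: 2.
Total: 12.

12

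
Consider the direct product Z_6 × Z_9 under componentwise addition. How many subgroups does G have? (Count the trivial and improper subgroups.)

20

|G| = 54, so by Lagrange every subgroup order divides 54. Divisors: 1, 2, 3, 6, 9, 18, 27, 54.
Subgroups by order — order 1: 1; order 2: 1; order 3: 4; order 6: 4; order 9: 4; order 18: 4; order 27: 1; order 54: 1.
Total: 1 + 1 + 4 + 4 + 4 + 4 + 1 + 1 = 20.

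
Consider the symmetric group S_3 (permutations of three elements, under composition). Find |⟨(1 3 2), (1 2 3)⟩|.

3

|⟨(1 3 2)⟩| = 3 and |⟨(1 2 3)⟩| = 3, so |H| is a multiple of lcm(3, 3) = 3 and divides |G| = 6.
Closing under the operation: H = {e, (1 2 3), (1 3 2)}, so |H| = 3.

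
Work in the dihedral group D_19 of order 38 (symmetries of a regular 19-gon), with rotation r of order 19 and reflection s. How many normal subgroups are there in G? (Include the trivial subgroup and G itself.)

3

G has 22 subgroups. Checking conjugation-invariance by order — order 1: 1/1 normal; order 2: 0/19 normal; order 19: 1/1 normal; order 38: 1/1 normal.
Total normal subgroups: 3.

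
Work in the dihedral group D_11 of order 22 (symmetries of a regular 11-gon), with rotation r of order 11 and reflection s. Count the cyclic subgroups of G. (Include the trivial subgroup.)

13

Group the elements of G by the cyclic subgroup they generate; each cyclic subgroup of order d accounts for φ(d) elements.
Cyclic subgroups by order — order 1: 1; order 2: 11; order 11: 1.
Total: 13.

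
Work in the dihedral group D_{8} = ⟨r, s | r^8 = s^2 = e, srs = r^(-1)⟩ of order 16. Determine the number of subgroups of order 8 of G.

|G| = 16 and 8 | 16, so subgroups of order 8 are possible by Lagrange.
The subgroups of order 8 are: {e, r, r^2, r^3, r^4, r^5, r^6, r^7}; {e, r^2, r^4, r^6, s, r^2s, r^4s, r^6s}; {e, r^2, r^4, r^6, rs, r^3s, r^5s, r^7s}.
So G has 3 subgroups of order 8.

3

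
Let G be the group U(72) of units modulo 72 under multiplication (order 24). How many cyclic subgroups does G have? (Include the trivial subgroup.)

16

Each element a generates a cyclic subgroup ⟨a⟩; distinct elements may generate the same one (a cyclic group of order d has φ(d) generators).
Cyclic subgroups by order — order 1: 1; order 2: 7; order 3: 1; order 6: 7.
Total: 16.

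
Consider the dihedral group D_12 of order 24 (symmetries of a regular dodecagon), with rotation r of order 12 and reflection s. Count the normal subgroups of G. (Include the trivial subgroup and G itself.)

9

G has 34 subgroups. Checking conjugation-invariance by order — order 1: 1/1 normal; order 2: 1/13 normal; order 3: 1/1 normal; order 4: 1/7 normal; order 6: 1/5 normal; order 8: 0/3 normal; order 12: 3/3 normal; order 24: 1/1 normal.
Total normal subgroups: 9.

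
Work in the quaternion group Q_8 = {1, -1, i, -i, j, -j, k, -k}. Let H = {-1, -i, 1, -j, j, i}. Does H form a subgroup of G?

No

|H| = 6 does not divide |G| = 8, so by Lagrange H is not a subgroup.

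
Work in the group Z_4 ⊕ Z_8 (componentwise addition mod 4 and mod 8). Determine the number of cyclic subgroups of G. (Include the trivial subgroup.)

Each element a generates a cyclic subgroup ⟨a⟩; distinct elements may generate the same one (a cyclic group of order d has φ(d) generators).
Cyclic subgroups by order — order 1: 1; order 2: 3; order 4: 6; order 8: 4.
Total: 14.

14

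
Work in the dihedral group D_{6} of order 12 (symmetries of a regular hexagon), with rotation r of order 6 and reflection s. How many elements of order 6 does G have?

2

The elements of order 6 are: r, r^5.
That's 2.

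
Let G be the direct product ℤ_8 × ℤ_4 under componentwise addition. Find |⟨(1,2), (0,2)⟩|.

16

|⟨(1,2)⟩| = 8 and |⟨(0,2)⟩| = 2, so |H| is a multiple of lcm(8, 2) = 8 and divides |G| = 32.
Closing under the operation: H = {(0,0), (0,2), (1,0), (1,2), (2,0), (2,2), (3,0), (3,2), (4,0), (4,2), (5,0), (5,2), (6,0), (6,2), (7,0), (7,2)}, so |H| = 16.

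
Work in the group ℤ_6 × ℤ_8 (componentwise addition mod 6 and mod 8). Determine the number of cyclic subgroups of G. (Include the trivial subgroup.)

16

A cyclic subgroup of order d is generated by each of its φ(d) elements of order d, so the cyclic subgroups of order d number (#elements of order d)/φ(d).
Cyclic subgroups by order — order 1: 1; order 2: 3; order 3: 1; order 4: 2; order 6: 3; order 8: 2; order 12: 2; order 24: 2.
Total: 16.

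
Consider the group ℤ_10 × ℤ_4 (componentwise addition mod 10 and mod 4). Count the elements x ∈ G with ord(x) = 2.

An element (a,b) has order lcm(ord(a), ord(b)); count pairs with lcm equal to 2.
Enumerating gives 3 such elements.

3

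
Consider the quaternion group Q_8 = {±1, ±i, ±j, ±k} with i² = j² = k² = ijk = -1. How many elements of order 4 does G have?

6

The elements of order 4 are: i, -i, j, -j, k, -k.
That's 6.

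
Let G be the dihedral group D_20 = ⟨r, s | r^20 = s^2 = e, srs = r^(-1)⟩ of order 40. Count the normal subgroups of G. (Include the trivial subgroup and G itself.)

9

G has 48 subgroups. Checking conjugation-invariance by order — order 1: 1/1 normal; order 2: 1/21 normal; order 4: 1/11 normal; order 5: 1/1 normal; order 8: 0/5 normal; order 10: 1/5 normal; order 20: 3/3 normal; order 40: 1/1 normal.
Total normal subgroups: 9.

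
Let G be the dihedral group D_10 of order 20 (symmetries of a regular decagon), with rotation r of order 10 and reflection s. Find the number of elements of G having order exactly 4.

0

No element of G has order 4 (even though 4 | 20).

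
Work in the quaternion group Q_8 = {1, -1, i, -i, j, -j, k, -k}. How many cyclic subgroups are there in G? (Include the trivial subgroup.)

5

A cyclic subgroup of order d is generated by each of its φ(d) elements of order d, so the cyclic subgroups of order d number (#elements of order d)/φ(d).
Cyclic subgroups by order — order 1: 1; order 2: 1; order 4: 3.
Total: 5.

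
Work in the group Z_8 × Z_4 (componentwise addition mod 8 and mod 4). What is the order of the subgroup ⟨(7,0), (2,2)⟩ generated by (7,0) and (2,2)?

|⟨(7,0)⟩| = 8 and |⟨(2,2)⟩| = 4, so |H| is a multiple of lcm(8, 4) = 8 and divides |G| = 32.
Closing under the operation: H = {(0,0), (0,2), (1,0), (1,2), (2,0), (2,2), (3,0), (3,2), (4,0), (4,2), (5,0), (5,2), (6,0), (6,2), (7,0), (7,2)}, so |H| = 16.

16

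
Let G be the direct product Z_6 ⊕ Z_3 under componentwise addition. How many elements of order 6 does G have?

8

An element (a,b) has order lcm(ord(a), ord(b)); count pairs with lcm equal to 6.
Enumerating gives 8 such elements.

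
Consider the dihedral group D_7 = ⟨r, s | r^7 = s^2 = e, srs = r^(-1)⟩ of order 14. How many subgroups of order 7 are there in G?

|G| = 14 and 7 | 14, so subgroups of order 7 are possible by Lagrange.
The subgroups of order 7 are: {e, r, r^2, r^3, r^4, r^5, r^6}.
So G has 1 subgroup of order 7.

1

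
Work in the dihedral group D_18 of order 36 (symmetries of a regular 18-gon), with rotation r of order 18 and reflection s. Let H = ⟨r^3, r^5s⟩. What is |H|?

12

|⟨r^3⟩| = 6 and |⟨r^5s⟩| = 2, so |H| is a multiple of lcm(6, 2) = 6 and divides |G| = 36.
Closing under the operation: H = {e, r^3, r^6, r^9, r^12, r^15, r^2s, r^5s, r^8s, r^11s, r^14s, r^17s}, so |H| = 12.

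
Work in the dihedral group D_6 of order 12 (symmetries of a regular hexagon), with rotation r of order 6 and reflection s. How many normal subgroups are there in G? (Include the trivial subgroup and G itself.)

G has 16 subgroups. Checking conjugation-invariance by order — order 1: 1/1 normal; order 2: 1/7 normal; order 3: 1/1 normal; order 4: 0/3 normal; order 6: 3/3 normal; order 12: 1/1 normal.
Total normal subgroups: 7.

7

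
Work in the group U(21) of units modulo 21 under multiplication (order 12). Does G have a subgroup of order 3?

Yes

3 | 12. A subgroup of order 3 is {1, 4, 16}.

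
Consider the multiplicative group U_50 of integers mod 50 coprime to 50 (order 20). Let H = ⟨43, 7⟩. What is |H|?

4

|⟨43⟩| = 4 and |⟨7⟩| = 4, so |H| is a multiple of lcm(4, 4) = 4 and divides |G| = 20.
Closing under the operation: H = {1, 7, 43, 49}, so |H| = 4.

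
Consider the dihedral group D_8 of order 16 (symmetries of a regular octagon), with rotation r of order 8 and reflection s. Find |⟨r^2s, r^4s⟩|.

|⟨r^2s⟩| = 2 and |⟨r^4s⟩| = 2, so |H| is a multiple of lcm(2, 2) = 2 and divides |G| = 16.
Closing under the operation: H = {e, r^2, r^4, r^6, s, r^2s, r^4s, r^6s}, so |H| = 8.

8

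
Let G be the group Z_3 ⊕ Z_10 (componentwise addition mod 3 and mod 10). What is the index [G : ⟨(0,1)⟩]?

3

|⟨(0,1)⟩| = 10 and |G| = 30.
By Lagrange, [G : H] = |G|/|H| = 30/10 = 3.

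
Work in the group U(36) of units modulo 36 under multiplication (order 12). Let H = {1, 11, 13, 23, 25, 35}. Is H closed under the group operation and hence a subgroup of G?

Yes

|H| = 6 divides |G| = 12, consistent with Lagrange.
H contains the identity, every element's inverse is in H, and H is closed under ·: it is a subgroup.
In fact H = ⟨23⟩.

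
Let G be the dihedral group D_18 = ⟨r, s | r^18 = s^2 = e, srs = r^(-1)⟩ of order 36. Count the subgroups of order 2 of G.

|G| = 36 and 2 | 36, so subgroups of order 2 are possible by Lagrange.
The subgroups of order 2 are: {e, r^10s}; {e, r^11s}; {e, r^12s}; {e, r^13s}; … (19 in all).
So G has 19 subgroups of order 2.

19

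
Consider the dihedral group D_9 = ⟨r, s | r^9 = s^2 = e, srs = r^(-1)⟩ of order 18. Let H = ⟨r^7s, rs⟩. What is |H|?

6

|⟨r^7s⟩| = 2 and |⟨rs⟩| = 2, so |H| is a multiple of lcm(2, 2) = 2 and divides |G| = 18.
Closing under the operation: H = {e, r^3, r^6, rs, r^4s, r^7s}, so |H| = 6.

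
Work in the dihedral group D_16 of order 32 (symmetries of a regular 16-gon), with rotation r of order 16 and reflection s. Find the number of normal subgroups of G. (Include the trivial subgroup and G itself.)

G has 36 subgroups. Checking conjugation-invariance by order — order 1: 1/1 normal; order 2: 1/17 normal; order 4: 1/9 normal; order 8: 1/5 normal; order 16: 3/3 normal; order 32: 1/1 normal.
Total normal subgroups: 8.

8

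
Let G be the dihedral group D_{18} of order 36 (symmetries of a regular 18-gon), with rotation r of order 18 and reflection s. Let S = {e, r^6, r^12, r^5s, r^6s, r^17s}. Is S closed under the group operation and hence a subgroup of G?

No

Closure fails: r^17s · r^6 = r^11s ∉ S. So S is not a subgroup.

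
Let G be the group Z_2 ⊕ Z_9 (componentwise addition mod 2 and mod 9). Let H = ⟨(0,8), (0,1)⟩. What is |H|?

9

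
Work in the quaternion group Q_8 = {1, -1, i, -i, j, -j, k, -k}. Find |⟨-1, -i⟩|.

4

|⟨-1⟩| = 2 and |⟨-i⟩| = 4, so |H| is a multiple of lcm(2, 4) = 4 and divides |G| = 8.
Closing under the operation: H = {1, -1, i, -i}, so |H| = 4.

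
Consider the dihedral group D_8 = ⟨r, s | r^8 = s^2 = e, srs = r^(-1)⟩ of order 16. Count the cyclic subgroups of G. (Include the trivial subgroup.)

Group the elements of G by the cyclic subgroup they generate; each cyclic subgroup of order d accounts for φ(d) elements.
Cyclic subgroups by order — order 1: 1; order 2: 9; order 4: 1; order 8: 1.
Total: 12.

12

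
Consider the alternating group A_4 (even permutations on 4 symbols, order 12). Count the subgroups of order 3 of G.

4

|G| = 12 and 3 | 12, so subgroups of order 3 are possible by Lagrange.
The subgroups of order 3 are: {e, (1 2 3), (1 3 2)}; {e, (1 2 4), (1 4 2)}; {e, (1 3 4), (1 4 3)}; {e, (2 3 4), (2 4 3)}.
So G has 4 subgroups of order 3.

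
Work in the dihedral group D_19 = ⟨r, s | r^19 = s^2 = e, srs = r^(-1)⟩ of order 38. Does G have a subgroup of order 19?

Yes

19 | 38. A subgroup of order 19 is {e, r, r^2, r^3, r^4, r^5, r^6, r^7, r^8, r^9, r^10, r^11, r^12, r^13, r^14, r^15, r^16, r^17, r^18}.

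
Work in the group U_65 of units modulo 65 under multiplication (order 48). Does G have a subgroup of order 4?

Yes

4 | 48. A subgroup of order 4 is {1, 12, 14, 38}.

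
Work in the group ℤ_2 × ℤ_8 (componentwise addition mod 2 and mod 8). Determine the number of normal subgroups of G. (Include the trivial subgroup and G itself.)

11

G is abelian, so every subgroup is normal.
G has 11 subgroups in total, hence 11 normal subgroups.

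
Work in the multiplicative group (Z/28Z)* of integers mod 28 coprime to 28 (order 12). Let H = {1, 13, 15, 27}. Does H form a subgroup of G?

|H| = 4 divides |G| = 12, consistent with Lagrange.
H contains the identity, every element's inverse is in H, and H is closed under ·: it is a subgroup.

Yes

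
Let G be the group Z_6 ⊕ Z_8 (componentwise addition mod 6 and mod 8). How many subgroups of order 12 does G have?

3

|G| = 48 and 12 | 48, so subgroups of order 12 are possible by Lagrange.
The subgroups of order 12 are: {(0,0), (0,2), (0,4), (0,6), (2,0), (2,2), (2,4), (2,6), (4,0), (4,2), (4,4), (4,6)}; {(0,0), (0,4), (1,0), (1,4), (2,0), (2,4), (3,0), (3,4), (4,0), (4,4), (5,0), (5,4)}; {(0,0), (0,4), (1,2), (1,6), (2,0), (2,4), (3,2), (3,6), (4,0), (4,4), (5,2), (5,6)}.
So G has 3 subgroups of order 12.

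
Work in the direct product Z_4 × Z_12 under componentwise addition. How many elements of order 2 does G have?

3

An element (a,b) has order lcm(ord(a), ord(b)); count pairs with lcm equal to 2.
Enumerating gives 3 such elements.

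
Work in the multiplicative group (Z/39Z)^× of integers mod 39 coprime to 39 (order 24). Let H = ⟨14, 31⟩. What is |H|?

8

|⟨14⟩| = 2 and |⟨31⟩| = 4, so |H| is a multiple of lcm(2, 4) = 4 and divides |G| = 24.
Closing under the operation: H = {1, 5, 8, 14, 25, 31, 34, 38}, so |H| = 8.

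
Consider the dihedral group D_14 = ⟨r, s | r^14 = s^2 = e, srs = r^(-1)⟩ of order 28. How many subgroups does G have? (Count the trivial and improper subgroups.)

28

|G| = 28, so by Lagrange every subgroup order divides 28. Divisors: 1, 2, 4, 7, 14, 28.
Subgroups by order — order 1: 1; order 2: 15; order 4: 7; order 7: 1; order 14: 3; order 28: 1.
Total: 1 + 15 + 7 + 1 + 3 + 1 = 28.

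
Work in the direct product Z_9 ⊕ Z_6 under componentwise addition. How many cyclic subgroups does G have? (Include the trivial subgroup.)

16

Each element a generates a cyclic subgroup ⟨a⟩; distinct elements may generate the same one (a cyclic group of order d has φ(d) generators).
Cyclic subgroups by order — order 1: 1; order 2: 1; order 3: 4; order 6: 4; order 9: 3; order 18: 3.
Total: 16.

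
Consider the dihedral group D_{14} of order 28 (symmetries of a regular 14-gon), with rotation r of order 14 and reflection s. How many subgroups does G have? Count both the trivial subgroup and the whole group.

|G| = 28, so by Lagrange every subgroup order divides 28. Divisors: 1, 2, 4, 7, 14, 28.
Subgroups by order — order 1: 1; order 2: 15; order 4: 7; order 7: 1; order 14: 3; order 28: 1.
Total: 1 + 15 + 7 + 1 + 3 + 1 = 28.

28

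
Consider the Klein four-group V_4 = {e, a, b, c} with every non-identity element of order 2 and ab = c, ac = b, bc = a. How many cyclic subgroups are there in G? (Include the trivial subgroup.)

Group the elements of G by the cyclic subgroup they generate; each cyclic subgroup of order d accounts for φ(d) elements.
Cyclic subgroups by order — order 1: 1; order 2: 3.
Total: 4.

4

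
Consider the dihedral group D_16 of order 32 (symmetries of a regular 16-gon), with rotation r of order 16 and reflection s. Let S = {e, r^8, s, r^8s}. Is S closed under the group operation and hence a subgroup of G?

|S| = 4 divides |G| = 32, consistent with Lagrange.
S contains the identity, every element's inverse is in S, and S is closed under ·: it is a subgroup.

Yes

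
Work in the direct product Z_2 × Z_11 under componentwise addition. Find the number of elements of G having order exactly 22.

10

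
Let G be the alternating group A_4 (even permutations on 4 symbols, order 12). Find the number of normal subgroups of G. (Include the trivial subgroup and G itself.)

G has 10 subgroups. Checking conjugation-invariance by order — order 1: 1/1 normal; order 2: 0/3 normal; order 3: 0/4 normal; order 4: 1/1 normal; order 12: 1/1 normal.
Total normal subgroups: 3.

3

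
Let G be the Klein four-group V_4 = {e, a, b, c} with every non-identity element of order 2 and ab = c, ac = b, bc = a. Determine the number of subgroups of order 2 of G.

|G| = 4 and 2 | 4, so subgroups of order 2 are possible by Lagrange.
The subgroups of order 2 are: {e, a}; {e, b}; {e, c}.
So G has 3 subgroups of order 2.

3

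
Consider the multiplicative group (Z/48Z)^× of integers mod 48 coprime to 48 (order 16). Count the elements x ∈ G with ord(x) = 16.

No element of G has order 16 (even though 16 | 16).

0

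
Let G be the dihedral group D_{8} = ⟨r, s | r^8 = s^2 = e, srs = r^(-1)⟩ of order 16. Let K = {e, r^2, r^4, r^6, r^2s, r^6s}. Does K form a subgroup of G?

|K| = 6 does not divide |G| = 16, so by Lagrange K is not a subgroup.

No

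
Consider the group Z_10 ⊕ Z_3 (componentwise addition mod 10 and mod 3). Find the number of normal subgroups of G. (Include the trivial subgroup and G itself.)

8

G is abelian, so every subgroup is normal.
G has 8 subgroups in total, hence 8 normal subgroups.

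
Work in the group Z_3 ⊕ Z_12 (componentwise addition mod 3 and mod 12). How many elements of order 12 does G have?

16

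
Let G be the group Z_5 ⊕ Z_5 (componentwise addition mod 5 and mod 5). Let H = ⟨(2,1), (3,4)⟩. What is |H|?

|⟨(2,1)⟩| = 5 and |⟨(3,4)⟩| = 5, so |H| is a multiple of lcm(5, 5) = 5 and divides |G| = 25.
Closing under the operation: H = {(0,0), (1,3), (2,1), (3,4), (4,2)}, so |H| = 5.

5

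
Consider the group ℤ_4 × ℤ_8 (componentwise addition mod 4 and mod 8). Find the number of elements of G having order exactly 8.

An element (a,b) has order lcm(ord(a), ord(b)); count pairs with lcm equal to 8.
Enumerating gives 16 such elements.

16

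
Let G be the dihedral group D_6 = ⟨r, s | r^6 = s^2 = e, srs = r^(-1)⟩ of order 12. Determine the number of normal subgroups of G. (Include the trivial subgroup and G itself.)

G has 16 subgroups. Checking conjugation-invariance by order — order 1: 1/1 normal; order 2: 1/7 normal; order 3: 1/1 normal; order 4: 0/3 normal; order 6: 3/3 normal; order 12: 1/1 normal.
Total normal subgroups: 7.

7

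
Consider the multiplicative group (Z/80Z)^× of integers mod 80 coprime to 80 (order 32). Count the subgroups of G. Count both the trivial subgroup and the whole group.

|G| = 32, so by Lagrange every subgroup order divides 32. Divisors: 1, 2, 4, 8, 16, 32.
Subgroups by order — order 1: 1; order 2: 7; order 4: 19; order 8: 19; order 16: 7; order 32: 1.
Total: 1 + 7 + 19 + 19 + 7 + 1 = 54.

54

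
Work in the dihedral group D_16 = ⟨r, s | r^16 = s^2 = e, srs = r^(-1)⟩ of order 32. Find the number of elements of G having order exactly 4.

The elements of order 4 are: r^4, r^12.
That's 2.

2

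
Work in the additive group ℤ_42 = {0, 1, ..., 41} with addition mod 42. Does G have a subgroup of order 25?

No

25 does not divide |G| = 42, so by Lagrange no subgroup of order 25 exists.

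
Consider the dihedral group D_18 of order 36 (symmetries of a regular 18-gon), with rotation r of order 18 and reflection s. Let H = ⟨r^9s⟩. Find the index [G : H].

|⟨r^9s⟩| = 2 and |G| = 36.
By Lagrange, [G : H] = |G|/|H| = 36/2 = 18.

18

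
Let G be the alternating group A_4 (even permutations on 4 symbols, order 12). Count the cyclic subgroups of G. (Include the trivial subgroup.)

Each element a generates a cyclic subgroup ⟨a⟩; distinct elements may generate the same one (a cyclic group of order d has φ(d) generators).
Cyclic subgroups by order — order 1: 1; order 2: 3; order 3: 4.
Total: 8.

8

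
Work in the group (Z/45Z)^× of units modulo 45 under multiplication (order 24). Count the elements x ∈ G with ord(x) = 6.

6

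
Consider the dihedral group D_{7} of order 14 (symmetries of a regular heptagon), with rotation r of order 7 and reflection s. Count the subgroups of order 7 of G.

|G| = 14 and 7 | 14, so subgroups of order 7 are possible by Lagrange.
The subgroups of order 7 are: {e, r, r^2, r^3, r^4, r^5, r^6}.
So G has 1 subgroup of order 7.

1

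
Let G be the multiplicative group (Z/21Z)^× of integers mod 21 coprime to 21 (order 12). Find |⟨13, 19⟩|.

6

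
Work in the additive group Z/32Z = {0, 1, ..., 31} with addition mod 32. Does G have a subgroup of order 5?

No

5 does not divide |G| = 32, so by Lagrange no subgroup of order 5 exists.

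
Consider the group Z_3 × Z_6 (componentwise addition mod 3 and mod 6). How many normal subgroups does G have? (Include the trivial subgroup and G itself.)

G is abelian, so every subgroup is normal.
G has 12 subgroups in total, hence 12 normal subgroups.

12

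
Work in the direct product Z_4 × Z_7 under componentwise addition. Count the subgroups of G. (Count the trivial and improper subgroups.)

6

|G| = 28, so by Lagrange every subgroup order divides 28. Divisors: 1, 2, 4, 7, 14, 28.
Subgroups by order — order 1: 1; order 2: 1; order 4: 1; order 7: 1; order 14: 1; order 28: 1.
Total: 1 + 1 + 1 + 1 + 1 + 1 = 6.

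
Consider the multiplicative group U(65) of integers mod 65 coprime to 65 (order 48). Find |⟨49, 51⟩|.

12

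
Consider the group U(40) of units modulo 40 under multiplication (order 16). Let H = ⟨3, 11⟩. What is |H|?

8

|⟨3⟩| = 4 and |⟨11⟩| = 2, so |H| is a multiple of lcm(4, 2) = 4 and divides |G| = 16.
Closing under the operation: H = {1, 3, 9, 11, 17, 19, 27, 33}, so |H| = 8.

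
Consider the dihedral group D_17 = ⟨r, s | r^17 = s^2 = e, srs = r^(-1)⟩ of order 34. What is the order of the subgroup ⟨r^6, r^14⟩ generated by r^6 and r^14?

17

|⟨r^6⟩| = 17 and |⟨r^14⟩| = 17, so |H| is a multiple of lcm(17, 17) = 17 and divides |G| = 34.
Closing under the operation: H = {e, r, r^2, r^3, r^4, r^5, r^6, r^7, r^8, r^9, r^10, r^11, r^12, r^13, r^14, r^15, r^16}, so |H| = 17.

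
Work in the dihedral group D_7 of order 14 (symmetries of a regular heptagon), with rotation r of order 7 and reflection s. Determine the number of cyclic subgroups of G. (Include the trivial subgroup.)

9

Each element a generates a cyclic subgroup ⟨a⟩; distinct elements may generate the same one (a cyclic group of order d has φ(d) generators).
Cyclic subgroups by order — order 1: 1; order 2: 7; order 7: 1.
Total: 9.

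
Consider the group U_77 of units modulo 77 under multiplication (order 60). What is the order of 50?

Compute successive powers of 50 mod 77: 50, 36, 29, 64, 43, 71, 8, 15, …; 50^10 ≡ 1 (mod 77).
So |⟨50⟩| = 10.

10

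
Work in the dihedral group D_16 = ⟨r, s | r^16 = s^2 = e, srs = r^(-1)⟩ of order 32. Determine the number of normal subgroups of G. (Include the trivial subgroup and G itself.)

8

G has 36 subgroups. Checking conjugation-invariance by order — order 1: 1/1 normal; order 2: 1/17 normal; order 4: 1/9 normal; order 8: 1/5 normal; order 16: 3/3 normal; order 32: 1/1 normal.
Total normal subgroups: 8.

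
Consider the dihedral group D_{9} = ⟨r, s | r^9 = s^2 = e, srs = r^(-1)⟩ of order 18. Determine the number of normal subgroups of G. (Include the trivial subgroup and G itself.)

4

G has 16 subgroups. Checking conjugation-invariance by order — order 1: 1/1 normal; order 2: 0/9 normal; order 3: 1/1 normal; order 6: 0/3 normal; order 9: 1/1 normal; order 18: 1/1 normal.
Total normal subgroups: 4.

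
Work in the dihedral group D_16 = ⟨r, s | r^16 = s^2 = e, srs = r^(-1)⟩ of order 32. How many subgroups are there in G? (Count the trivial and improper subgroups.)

|G| = 32, so by Lagrange every subgroup order divides 32. Divisors: 1, 2, 4, 8, 16, 32.
Subgroups by order — order 1: 1; order 2: 17; order 4: 9; order 8: 5; order 16: 3; order 32: 1.
Total: 1 + 17 + 9 + 5 + 3 + 1 = 36.

36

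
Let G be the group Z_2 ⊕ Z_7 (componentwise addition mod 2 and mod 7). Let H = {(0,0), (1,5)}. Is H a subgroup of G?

No

(1,5) ∈ H but its inverse (1,2) ∉ H, so H is not a subgroup.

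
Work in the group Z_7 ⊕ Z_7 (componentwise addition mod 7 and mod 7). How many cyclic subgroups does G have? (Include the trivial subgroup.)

9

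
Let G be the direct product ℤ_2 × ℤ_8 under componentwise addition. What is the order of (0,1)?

8

The order of (0,1) in Z_2 × Z_8 is lcm(ord(0) in Z_2, ord(1) in Z_8).
ord(0) = 1 and ord(1) = 8, so |⟨(0,1)⟩| = lcm(1, 8) = 8.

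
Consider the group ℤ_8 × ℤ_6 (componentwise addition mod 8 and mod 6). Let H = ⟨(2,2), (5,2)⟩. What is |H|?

24

|⟨(2,2)⟩| = 12 and |⟨(5,2)⟩| = 24, so |H| is a multiple of lcm(12, 24) = 24 and divides |G| = 48.
Closing under the operation: H = {(0,0), (0,2), (0,4), (1,0), (1,2), (1,4), (2,0), (2,2), (2,4), (3,0), (3,2), (3,4), (4,0), (4,2), (4,4), (5,0), (5,2), (5,4), (6,0), (6,2), (6,4), (7,0), (7,2), (7,4)}, so |H| = 24.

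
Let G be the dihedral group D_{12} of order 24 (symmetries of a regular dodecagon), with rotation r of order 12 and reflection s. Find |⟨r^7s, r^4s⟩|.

8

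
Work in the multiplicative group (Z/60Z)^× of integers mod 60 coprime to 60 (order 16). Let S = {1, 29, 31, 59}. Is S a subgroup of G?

|S| = 4 divides |G| = 16, consistent with Lagrange.
S contains the identity, every element's inverse is in S, and S is closed under ·: it is a subgroup.

Yes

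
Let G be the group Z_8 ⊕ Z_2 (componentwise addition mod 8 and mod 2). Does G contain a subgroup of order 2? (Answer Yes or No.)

2 | 16. A subgroup of order 2 is {(0,0), (0,1)}.

Yes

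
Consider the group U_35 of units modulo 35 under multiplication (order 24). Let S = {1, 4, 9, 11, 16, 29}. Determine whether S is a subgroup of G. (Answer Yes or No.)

|S| = 6 divides |G| = 24, consistent with Lagrange.
S contains the identity, every element's inverse is in S, and S is closed under ·: it is a subgroup.
In fact S = ⟨4⟩.

Yes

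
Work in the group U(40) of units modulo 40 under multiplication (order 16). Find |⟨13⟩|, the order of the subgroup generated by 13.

Compute successive powers of 13 mod 40: 13, 9, 37, 1; 13^4 ≡ 1 (mod 40).
So |⟨13⟩| = 4.

4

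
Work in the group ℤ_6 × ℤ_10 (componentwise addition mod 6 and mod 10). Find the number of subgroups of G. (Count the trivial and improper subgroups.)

20

|G| = 60, so by Lagrange every subgroup order divides 60. Divisors: 1, 2, 3, 4, 5, 6, 10, 12, 15, 20, 30, 60.
Subgroups by order — order 1: 1; order 2: 3; order 3: 1; order 4: 1; order 5: 1; order 6: 3; order 10: 3; order 12: 1; order 15: 1; order 20: 1; order 30: 3; order 60: 1.
Total: 1 + 3 + 1 + 1 + 1 + 3 + 3 + 1 + 1 + 1 + 3 + 1 = 20.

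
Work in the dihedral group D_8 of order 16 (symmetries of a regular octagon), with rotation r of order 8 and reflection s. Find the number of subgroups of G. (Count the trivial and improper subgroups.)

|G| = 16, so by Lagrange every subgroup order divides 16. Divisors: 1, 2, 4, 8, 16.
Subgroups by order — order 1: 1; order 2: 9; order 4: 5; order 8: 3; order 16: 1.
Total: 1 + 9 + 5 + 3 + 1 = 19.

19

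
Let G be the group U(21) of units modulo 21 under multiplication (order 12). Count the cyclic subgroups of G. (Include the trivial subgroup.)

8

Group the elements of G by the cyclic subgroup they generate; each cyclic subgroup of order d accounts for φ(d) elements.
Cyclic subgroups by order — order 1: 1; order 2: 3; order 3: 1; order 6: 3.
Total: 8.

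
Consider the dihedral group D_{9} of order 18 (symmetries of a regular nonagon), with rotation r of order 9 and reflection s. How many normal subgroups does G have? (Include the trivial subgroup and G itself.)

4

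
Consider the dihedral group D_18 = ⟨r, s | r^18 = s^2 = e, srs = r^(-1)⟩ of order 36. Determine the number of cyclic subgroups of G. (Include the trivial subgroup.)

A cyclic subgroup of order d is generated by each of its φ(d) elements of order d, so the cyclic subgroups of order d number (#elements of order d)/φ(d).
Cyclic subgroups by order — order 1: 1; order 2: 19; order 3: 1; order 6: 1; order 9: 1; order 18: 1.
Total: 24.

24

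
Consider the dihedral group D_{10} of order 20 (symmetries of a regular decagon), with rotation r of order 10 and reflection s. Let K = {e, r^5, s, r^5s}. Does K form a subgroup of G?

Yes

|K| = 4 divides |G| = 20, consistent with Lagrange.
K contains the identity, every element's inverse is in K, and K is closed under ·: it is a subgroup.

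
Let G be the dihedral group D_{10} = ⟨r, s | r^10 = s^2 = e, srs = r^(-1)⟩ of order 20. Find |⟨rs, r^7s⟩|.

10

|⟨rs⟩| = 2 and |⟨r^7s⟩| = 2, so |H| is a multiple of lcm(2, 2) = 2 and divides |G| = 20.
Closing under the operation: H = {e, r^2, r^4, r^6, r^8, rs, r^3s, r^5s, r^7s, r^9s}, so |H| = 10.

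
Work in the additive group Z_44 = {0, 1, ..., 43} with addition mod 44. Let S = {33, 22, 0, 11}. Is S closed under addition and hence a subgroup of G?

|S| = 4 divides |G| = 44, consistent with Lagrange.
S contains the identity, every element's inverse is in S, and S is closed under +: it is a subgroup.
In fact S = ⟨33⟩.

Yes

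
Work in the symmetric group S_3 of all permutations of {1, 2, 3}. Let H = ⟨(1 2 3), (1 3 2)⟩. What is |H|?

3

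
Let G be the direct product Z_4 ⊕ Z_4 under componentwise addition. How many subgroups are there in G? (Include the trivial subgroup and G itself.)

|G| = 16, so by Lagrange every subgroup order divides 16. Divisors: 1, 2, 4, 8, 16.
Subgroups by order — order 1: 1; order 2: 3; order 4: 7; order 8: 3; order 16: 1.
Total: 1 + 3 + 7 + 3 + 1 = 15.

15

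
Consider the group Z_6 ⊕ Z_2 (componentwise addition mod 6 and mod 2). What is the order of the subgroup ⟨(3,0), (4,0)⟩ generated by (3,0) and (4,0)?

|⟨(3,0)⟩| = 2 and |⟨(4,0)⟩| = 3, so |H| is a multiple of lcm(2, 3) = 6 and divides |G| = 12.
Closing under the operation: H = {(0,0), (1,0), (2,0), (3,0), (4,0), (5,0)}, so |H| = 6.

6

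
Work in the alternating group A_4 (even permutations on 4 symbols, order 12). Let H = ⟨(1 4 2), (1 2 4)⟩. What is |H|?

|⟨(1 4 2)⟩| = 3 and |⟨(1 2 4)⟩| = 3, so |H| is a multiple of lcm(3, 3) = 3 and divides |G| = 12.
Closing under the operation: H = {e, (1 2 4), (1 4 2)}, so |H| = 3.

3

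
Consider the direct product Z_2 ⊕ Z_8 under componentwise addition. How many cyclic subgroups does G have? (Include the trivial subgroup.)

8

A cyclic subgroup of order d is generated by each of its φ(d) elements of order d, so the cyclic subgroups of order d number (#elements of order d)/φ(d).
Cyclic subgroups by order — order 1: 1; order 2: 3; order 4: 2; order 8: 2.
Total: 8.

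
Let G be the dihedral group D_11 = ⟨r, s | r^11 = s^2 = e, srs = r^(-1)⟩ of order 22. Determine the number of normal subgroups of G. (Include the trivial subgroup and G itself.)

G has 14 subgroups. Checking conjugation-invariance by order — order 1: 1/1 normal; order 2: 0/11 normal; order 11: 1/1 normal; order 22: 1/1 normal.
Total normal subgroups: 3.

3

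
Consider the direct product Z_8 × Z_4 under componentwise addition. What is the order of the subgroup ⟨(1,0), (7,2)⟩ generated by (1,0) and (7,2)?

|⟨(1,0)⟩| = 8 and |⟨(7,2)⟩| = 8, so |H| is a multiple of lcm(8, 8) = 8 and divides |G| = 32.
Closing under the operation: H = {(0,0), (0,2), (1,0), (1,2), (2,0), (2,2), (3,0), (3,2), (4,0), (4,2), (5,0), (5,2), (6,0), (6,2), (7,0), (7,2)}, so |H| = 16.

16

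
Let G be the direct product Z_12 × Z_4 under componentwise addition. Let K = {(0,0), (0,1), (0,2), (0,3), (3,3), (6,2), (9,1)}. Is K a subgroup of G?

|K| = 7 does not divide |G| = 48, so by Lagrange K is not a subgroup.

No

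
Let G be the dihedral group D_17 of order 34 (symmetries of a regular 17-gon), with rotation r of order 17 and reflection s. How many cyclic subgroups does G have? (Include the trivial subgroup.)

19

Group the elements of G by the cyclic subgroup they generate; each cyclic subgroup of order d accounts for φ(d) elements.
Cyclic subgroups by order — order 1: 1; order 2: 17; order 17: 1.
Total: 19.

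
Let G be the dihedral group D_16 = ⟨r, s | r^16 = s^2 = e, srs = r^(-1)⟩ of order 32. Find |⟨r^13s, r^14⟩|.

16

|⟨r^13s⟩| = 2 and |⟨r^14⟩| = 8, so |H| is a multiple of lcm(2, 8) = 8 and divides |G| = 32.
Closing under the operation: H = {e, r^2, r^4, r^6, r^8, r^10, r^12, r^14, rs, r^3s, r^5s, r^7s, r^9s, r^11s, r^13s, r^15s}, so |H| = 16.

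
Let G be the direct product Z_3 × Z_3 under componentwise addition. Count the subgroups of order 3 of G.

|G| = 9 and 3 | 9, so subgroups of order 3 are possible by Lagrange.
The subgroups of order 3 are: {(0,0), (0,1), (0,2)}; {(0,0), (1,0), (2,0)}; {(0,0), (1,1), (2,2)}; {(0,0), (1,2), (2,1)}.
So G has 4 subgroups of order 3.

4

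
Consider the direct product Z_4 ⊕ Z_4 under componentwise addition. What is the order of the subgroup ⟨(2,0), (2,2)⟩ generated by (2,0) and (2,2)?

|⟨(2,0)⟩| = 2 and |⟨(2,2)⟩| = 2, so |H| is a multiple of lcm(2, 2) = 2 and divides |G| = 16.
Closing under the operation: H = {(0,0), (0,2), (2,0), (2,2)}, so |H| = 4.

4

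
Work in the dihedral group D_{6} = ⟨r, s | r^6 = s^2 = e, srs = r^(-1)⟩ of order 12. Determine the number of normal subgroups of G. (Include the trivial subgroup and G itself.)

G has 16 subgroups. Checking conjugation-invariance by order — order 1: 1/1 normal; order 2: 1/7 normal; order 3: 1/1 normal; order 4: 0/3 normal; order 6: 3/3 normal; order 12: 1/1 normal.
Total normal subgroups: 7.

7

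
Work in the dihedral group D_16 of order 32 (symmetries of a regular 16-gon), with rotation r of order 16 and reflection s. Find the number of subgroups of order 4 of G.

|G| = 32 and 4 | 32, so subgroups of order 4 are possible by Lagrange.
The subgroups of order 4 are: {e, r^8, r^2s, r^10s}; {e, r^8, r^3s, r^11s}; {e, r^4, r^8, r^12}; {e, r^8, r^4s, r^12s}; … (9 in all).
So G has 9 subgroups of order 4.

9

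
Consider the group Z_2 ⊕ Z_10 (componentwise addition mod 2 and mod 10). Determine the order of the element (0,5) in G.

The order of (0,5) in Z_2 × Z_10 is lcm(ord(0) in Z_2, ord(5) in Z_10).
ord(0) = 1 and ord(5) = 2, so |⟨(0,5)⟩| = lcm(1, 2) = 2.

2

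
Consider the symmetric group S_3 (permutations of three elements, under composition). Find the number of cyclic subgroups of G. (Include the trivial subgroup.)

5

A cyclic subgroup of order d is generated by each of its φ(d) elements of order d, so the cyclic subgroups of order d number (#elements of order d)/φ(d).
Cyclic subgroups by order — order 1: 1; order 2: 3; order 3: 1.
Total: 5.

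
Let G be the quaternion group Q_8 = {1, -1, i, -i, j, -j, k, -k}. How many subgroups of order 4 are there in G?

|G| = 8 and 4 | 8, so subgroups of order 4 are possible by Lagrange.
The subgroups of order 4 are: {1, -1, i, -i}; {1, -1, j, -j}; {1, -1, k, -k}.
So G has 3 subgroups of order 4.

3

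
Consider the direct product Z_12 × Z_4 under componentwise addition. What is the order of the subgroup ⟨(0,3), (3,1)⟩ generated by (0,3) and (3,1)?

16

|⟨(0,3)⟩| = 4 and |⟨(3,1)⟩| = 4, so |H| is a multiple of lcm(4, 4) = 4 and divides |G| = 48.
Closing under the operation: H = {(0,0), (0,1), (0,2), (0,3), (3,0), (3,1), (3,2), (3,3), (6,0), (6,1), (6,2), (6,3), (9,0), (9,1), (9,2), (9,3)}, so |H| = 16.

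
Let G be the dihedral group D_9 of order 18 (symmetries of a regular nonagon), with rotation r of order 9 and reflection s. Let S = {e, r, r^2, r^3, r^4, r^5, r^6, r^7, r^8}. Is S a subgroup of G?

Yes

|S| = 9 divides |G| = 18, consistent with Lagrange.
S contains the identity, every element's inverse is in S, and S is closed under ·: it is a subgroup.
In fact S = ⟨r^4⟩.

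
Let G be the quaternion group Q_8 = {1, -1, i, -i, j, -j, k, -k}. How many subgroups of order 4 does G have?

3

|G| = 8 and 4 | 8, so subgroups of order 4 are possible by Lagrange.
The subgroups of order 4 are: {1, -1, i, -i}; {1, -1, j, -j}; {1, -1, k, -k}.
So G has 3 subgroups of order 4.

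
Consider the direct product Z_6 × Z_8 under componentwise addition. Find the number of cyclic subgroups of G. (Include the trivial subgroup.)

Each element a generates a cyclic subgroup ⟨a⟩; distinct elements may generate the same one (a cyclic group of order d has φ(d) generators).
Cyclic subgroups by order — order 1: 1; order 2: 3; order 3: 1; order 4: 2; order 6: 3; order 8: 2; order 12: 2; order 24: 2.
Total: 16.

16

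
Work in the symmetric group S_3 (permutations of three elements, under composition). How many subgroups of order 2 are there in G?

3

|G| = 6 and 2 | 6, so subgroups of order 2 are possible by Lagrange.
The subgroups of order 2 are: {e, (1 2)}; {e, (1 3)}; {e, (2 3)}.
So G has 3 subgroups of order 2.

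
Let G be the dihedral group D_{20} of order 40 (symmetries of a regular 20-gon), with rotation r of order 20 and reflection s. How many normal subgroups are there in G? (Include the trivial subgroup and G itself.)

G has 48 subgroups. Checking conjugation-invariance by order — order 1: 1/1 normal; order 2: 1/21 normal; order 4: 1/11 normal; order 5: 1/1 normal; order 8: 0/5 normal; order 10: 1/5 normal; order 20: 3/3 normal; order 40: 1/1 normal.
Total normal subgroups: 9.

9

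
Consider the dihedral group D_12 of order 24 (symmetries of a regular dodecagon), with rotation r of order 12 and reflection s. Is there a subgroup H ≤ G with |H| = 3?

Yes

3 | 24. A subgroup of order 3 is {e, r^4, r^8}.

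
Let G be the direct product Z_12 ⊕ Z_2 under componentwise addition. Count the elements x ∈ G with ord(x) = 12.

8

An element (a,b) has order lcm(ord(a), ord(b)); count pairs with lcm equal to 12.
Enumerating gives 8 such elements.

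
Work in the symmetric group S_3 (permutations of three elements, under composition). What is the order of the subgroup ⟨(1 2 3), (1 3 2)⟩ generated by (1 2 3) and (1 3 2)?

3

|⟨(1 2 3)⟩| = 3 and |⟨(1 3 2)⟩| = 3, so |H| is a multiple of lcm(3, 3) = 3 and divides |G| = 6.
Closing under the operation: H = {e, (1 2 3), (1 3 2)}, so |H| = 3.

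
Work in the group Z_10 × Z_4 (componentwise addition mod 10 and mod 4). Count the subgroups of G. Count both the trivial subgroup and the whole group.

|G| = 40, so by Lagrange every subgroup order divides 40. Divisors: 1, 2, 4, 5, 8, 10, 20, 40.
Subgroups by order — order 1: 1; order 2: 3; order 4: 3; order 5: 1; order 8: 1; order 10: 3; order 20: 3; order 40: 1.
Total: 1 + 3 + 3 + 1 + 1 + 3 + 3 + 1 = 16.

16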